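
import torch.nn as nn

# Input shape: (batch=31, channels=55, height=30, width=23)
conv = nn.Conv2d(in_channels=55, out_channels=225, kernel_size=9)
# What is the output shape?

Input shape: (31, 55, 30, 23)
Output shape: (31, 225, 22, 15)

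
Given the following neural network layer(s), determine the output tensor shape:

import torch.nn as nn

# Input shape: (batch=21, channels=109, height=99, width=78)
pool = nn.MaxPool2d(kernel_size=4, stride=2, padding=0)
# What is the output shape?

Input shape: (21, 109, 99, 78)
Output shape: (21, 109, 48, 38)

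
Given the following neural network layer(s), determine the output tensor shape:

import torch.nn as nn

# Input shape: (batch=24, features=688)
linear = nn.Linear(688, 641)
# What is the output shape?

Input shape: (24, 688)
Output shape: (24, 641)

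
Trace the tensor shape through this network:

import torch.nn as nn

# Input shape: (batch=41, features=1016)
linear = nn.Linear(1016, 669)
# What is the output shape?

Input shape: (41, 1016)
Output shape: (41, 669)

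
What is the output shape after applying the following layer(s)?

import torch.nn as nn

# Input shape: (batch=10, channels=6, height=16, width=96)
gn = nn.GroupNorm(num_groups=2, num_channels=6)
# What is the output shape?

Input shape: (10, 6, 16, 96)
Output shape: (10, 6, 16, 96)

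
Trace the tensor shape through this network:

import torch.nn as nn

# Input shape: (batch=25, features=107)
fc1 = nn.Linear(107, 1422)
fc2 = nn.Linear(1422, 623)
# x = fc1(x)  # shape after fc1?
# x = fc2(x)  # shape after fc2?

Input shape: (25, 107)
  -> after fc1: (25, 1422)
Output shape: (25, 623)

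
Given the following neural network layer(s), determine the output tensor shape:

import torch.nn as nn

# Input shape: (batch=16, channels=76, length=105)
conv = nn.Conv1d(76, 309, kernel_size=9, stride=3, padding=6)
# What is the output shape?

Input shape: (16, 76, 105)
Output shape: (16, 309, 37)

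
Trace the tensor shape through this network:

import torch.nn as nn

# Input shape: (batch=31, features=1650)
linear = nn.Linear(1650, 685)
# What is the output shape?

Input shape: (31, 1650)
Output shape: (31, 685)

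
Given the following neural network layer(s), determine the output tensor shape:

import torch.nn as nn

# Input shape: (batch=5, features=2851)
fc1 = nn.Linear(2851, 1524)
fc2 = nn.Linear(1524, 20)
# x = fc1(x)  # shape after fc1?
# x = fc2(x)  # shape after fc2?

Input shape: (5, 2851)
  -> after fc1: (5, 1524)
Output shape: (5, 20)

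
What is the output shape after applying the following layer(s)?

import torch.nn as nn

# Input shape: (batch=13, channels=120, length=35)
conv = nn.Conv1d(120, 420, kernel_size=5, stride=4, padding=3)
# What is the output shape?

Input shape: (13, 120, 35)
Output shape: (13, 420, 10)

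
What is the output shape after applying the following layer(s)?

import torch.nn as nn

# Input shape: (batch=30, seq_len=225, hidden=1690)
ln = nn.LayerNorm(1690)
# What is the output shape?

Input shape: (30, 225, 1690)
Output shape: (30, 225, 1690)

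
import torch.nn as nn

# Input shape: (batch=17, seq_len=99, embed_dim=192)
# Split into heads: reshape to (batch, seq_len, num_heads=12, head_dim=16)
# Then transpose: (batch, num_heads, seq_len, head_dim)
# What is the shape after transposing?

Input shape: (17, 99, 192)
  -> after reshape: (17, 99, 12, 16)
Output shape: (17, 12, 99, 16)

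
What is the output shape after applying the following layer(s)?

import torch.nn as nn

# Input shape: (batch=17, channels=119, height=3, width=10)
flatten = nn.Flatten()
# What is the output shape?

Input shape: (17, 119, 3, 10)
Output shape: (17, 3570)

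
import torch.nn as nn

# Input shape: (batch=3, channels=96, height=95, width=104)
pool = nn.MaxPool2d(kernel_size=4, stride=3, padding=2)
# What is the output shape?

Input shape: (3, 96, 95, 104)
Output shape: (3, 96, 32, 35)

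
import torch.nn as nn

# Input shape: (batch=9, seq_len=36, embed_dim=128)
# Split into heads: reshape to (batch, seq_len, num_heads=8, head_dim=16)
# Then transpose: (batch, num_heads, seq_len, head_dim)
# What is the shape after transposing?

Input shape: (9, 36, 128)
  -> after reshape: (9, 36, 8, 16)
Output shape: (9, 8, 36, 16)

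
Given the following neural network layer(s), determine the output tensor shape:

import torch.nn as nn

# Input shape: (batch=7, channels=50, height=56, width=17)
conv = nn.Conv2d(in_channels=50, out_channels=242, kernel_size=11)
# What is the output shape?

Input shape: (7, 50, 56, 17)
Output shape: (7, 242, 46, 7)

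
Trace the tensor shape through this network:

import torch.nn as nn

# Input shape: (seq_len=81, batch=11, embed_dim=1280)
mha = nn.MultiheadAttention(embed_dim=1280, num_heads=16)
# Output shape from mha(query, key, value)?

Input shape: (81, 11, 1280)
Output shape: (81, 11, 1280)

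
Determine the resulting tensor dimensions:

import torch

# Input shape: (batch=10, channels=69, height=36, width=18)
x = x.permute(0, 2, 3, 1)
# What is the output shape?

Input shape: (10, 69, 36, 18)
Output shape: (10, 36, 18, 69)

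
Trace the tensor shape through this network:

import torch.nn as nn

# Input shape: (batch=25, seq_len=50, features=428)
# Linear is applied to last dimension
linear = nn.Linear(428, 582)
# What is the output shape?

Input shape: (25, 50, 428)
Output shape: (25, 50, 582)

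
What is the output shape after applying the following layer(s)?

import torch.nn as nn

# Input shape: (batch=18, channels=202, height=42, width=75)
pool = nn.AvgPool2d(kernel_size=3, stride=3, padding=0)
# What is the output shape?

Input shape: (18, 202, 42, 75)
Output shape: (18, 202, 14, 25)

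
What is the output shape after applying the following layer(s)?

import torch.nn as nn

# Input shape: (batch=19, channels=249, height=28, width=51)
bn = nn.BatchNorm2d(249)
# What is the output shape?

Input shape: (19, 249, 28, 51)
Output shape: (19, 249, 28, 51)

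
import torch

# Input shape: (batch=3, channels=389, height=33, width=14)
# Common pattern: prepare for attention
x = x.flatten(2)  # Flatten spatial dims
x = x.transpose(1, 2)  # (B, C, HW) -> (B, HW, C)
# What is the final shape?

Input shape: (3, 389, 33, 14)
  -> after flatten(2): (3, 389, 462)
Output shape: (3, 462, 389)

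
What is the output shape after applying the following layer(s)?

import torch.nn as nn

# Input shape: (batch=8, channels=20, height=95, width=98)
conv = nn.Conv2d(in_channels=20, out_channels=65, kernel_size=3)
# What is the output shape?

Input shape: (8, 20, 95, 98)
Output shape: (8, 65, 93, 96)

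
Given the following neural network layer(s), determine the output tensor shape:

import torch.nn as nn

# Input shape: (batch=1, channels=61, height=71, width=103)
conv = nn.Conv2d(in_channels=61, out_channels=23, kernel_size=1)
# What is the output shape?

Input shape: (1, 61, 71, 103)
Output shape: (1, 23, 71, 103)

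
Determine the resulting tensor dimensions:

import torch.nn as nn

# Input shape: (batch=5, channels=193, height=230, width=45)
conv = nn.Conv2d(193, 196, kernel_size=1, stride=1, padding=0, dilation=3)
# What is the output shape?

Input shape: (5, 193, 230, 45)
Output shape: (5, 196, 230, 45)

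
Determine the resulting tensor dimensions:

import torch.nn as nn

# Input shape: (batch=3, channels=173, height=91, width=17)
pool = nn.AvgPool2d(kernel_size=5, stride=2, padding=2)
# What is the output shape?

Input shape: (3, 173, 91, 17)
Output shape: (3, 173, 46, 9)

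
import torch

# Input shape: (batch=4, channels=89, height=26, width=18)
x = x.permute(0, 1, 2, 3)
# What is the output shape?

Input shape: (4, 89, 26, 18)
Output shape: (4, 89, 26, 18)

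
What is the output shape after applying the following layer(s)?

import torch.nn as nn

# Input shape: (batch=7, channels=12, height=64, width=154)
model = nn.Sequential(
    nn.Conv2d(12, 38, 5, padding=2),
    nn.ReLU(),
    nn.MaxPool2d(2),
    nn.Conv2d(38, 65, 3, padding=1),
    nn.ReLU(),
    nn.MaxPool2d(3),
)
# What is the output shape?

Input shape: (7, 12, 64, 154)
  -> after first Conv2d: (7, 38, 64, 154)
  -> after first MaxPool2d: (7, 38, 32, 77)
  -> after second Conv2d: (7, 65, 32, 77)
Output shape: (7, 65, 10, 25)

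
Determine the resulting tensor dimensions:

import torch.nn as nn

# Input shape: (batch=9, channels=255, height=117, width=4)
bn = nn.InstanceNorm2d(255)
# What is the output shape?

Input shape: (9, 255, 117, 4)
Output shape: (9, 255, 117, 4)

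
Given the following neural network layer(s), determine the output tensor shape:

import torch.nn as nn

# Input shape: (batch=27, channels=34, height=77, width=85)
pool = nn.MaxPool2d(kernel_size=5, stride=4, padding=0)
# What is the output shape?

Input shape: (27, 34, 77, 85)
Output shape: (27, 34, 19, 21)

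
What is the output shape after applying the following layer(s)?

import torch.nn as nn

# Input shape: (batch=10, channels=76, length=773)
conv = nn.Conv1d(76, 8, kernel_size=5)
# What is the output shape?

Input shape: (10, 76, 773)
Output shape: (10, 8, 769)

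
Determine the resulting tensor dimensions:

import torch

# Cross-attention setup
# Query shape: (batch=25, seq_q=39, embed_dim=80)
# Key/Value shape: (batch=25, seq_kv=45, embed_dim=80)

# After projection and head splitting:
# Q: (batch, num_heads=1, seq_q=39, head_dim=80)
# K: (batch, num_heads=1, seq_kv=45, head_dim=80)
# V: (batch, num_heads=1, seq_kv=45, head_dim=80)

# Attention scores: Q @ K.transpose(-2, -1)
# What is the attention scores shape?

Input shape: (25, 39, 80)
Output shape: (25, 1, 39, 45)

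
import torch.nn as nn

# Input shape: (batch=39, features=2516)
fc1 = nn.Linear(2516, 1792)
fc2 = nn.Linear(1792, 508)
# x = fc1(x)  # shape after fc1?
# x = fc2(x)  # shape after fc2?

Input shape: (39, 2516)
  -> after fc1: (39, 1792)
Output shape: (39, 508)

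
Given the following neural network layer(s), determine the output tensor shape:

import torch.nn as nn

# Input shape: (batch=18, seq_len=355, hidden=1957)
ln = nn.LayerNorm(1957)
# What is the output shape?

Input shape: (18, 355, 1957)
Output shape: (18, 355, 1957)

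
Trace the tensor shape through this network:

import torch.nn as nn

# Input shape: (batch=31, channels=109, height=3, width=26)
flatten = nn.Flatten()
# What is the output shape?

Input shape: (31, 109, 3, 26)
Output shape: (31, 8502)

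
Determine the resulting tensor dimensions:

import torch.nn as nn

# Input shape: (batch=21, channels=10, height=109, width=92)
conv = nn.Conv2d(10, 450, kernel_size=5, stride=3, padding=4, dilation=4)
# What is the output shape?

Input shape: (21, 10, 109, 92)
Output shape: (21, 450, 34, 28)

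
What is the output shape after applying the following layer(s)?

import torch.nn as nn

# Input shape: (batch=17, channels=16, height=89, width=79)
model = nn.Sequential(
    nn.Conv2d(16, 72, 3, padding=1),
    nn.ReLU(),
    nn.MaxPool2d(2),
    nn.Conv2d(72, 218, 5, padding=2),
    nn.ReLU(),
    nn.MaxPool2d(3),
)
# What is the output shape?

Input shape: (17, 16, 89, 79)
  -> after first Conv2d: (17, 72, 89, 79)
  -> after first MaxPool2d: (17, 72, 44, 39)
  -> after second Conv2d: (17, 218, 44, 39)
Output shape: (17, 218, 14, 13)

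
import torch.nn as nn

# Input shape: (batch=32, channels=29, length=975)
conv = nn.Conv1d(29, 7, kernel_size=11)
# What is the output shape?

Input shape: (32, 29, 975)
Output shape: (32, 7, 965)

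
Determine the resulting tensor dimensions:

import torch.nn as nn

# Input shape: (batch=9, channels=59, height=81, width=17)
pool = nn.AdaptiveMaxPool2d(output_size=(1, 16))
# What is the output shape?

Input shape: (9, 59, 81, 17)
Output shape: (9, 59, 1, 16)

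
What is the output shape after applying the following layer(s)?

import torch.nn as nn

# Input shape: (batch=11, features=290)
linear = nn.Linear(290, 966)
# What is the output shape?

Input shape: (11, 290)
Output shape: (11, 966)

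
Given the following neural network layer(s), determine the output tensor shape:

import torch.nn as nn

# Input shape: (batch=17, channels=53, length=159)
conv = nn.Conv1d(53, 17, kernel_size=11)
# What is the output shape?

Input shape: (17, 53, 159)
Output shape: (17, 17, 149)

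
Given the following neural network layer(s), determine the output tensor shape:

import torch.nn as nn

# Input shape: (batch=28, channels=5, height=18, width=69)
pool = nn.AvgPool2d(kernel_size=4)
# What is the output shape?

Input shape: (28, 5, 18, 69)
Output shape: (28, 5, 4, 17)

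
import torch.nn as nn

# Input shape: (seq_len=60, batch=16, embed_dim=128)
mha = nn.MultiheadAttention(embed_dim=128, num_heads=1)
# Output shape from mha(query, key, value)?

Input shape: (60, 16, 128)
Output shape: (60, 16, 128)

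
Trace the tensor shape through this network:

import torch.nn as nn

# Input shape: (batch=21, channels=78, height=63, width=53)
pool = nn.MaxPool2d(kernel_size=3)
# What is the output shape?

Input shape: (21, 78, 63, 53)
Output shape: (21, 78, 21, 17)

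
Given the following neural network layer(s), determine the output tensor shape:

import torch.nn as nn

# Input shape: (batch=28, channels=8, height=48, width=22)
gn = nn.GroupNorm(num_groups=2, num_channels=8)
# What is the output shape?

Input shape: (28, 8, 48, 22)
Output shape: (28, 8, 48, 22)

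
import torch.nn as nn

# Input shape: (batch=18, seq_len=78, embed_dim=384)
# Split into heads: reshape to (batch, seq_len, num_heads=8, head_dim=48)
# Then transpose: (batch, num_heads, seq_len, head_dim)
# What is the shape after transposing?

Input shape: (18, 78, 384)
  -> after reshape: (18, 78, 8, 48)
Output shape: (18, 8, 78, 48)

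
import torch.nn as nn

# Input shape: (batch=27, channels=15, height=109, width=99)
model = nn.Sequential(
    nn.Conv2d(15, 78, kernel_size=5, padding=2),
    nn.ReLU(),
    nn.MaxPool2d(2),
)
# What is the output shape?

Input shape: (27, 15, 109, 99)
  -> after Conv2d: (27, 78, 109, 99)
  -> after ReLU: (27, 78, 109, 99)
Output shape: (27, 78, 54, 49)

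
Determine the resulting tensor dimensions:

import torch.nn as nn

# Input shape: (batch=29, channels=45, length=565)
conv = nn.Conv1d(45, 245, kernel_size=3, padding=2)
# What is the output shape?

Input shape: (29, 45, 565)
Output shape: (29, 245, 567)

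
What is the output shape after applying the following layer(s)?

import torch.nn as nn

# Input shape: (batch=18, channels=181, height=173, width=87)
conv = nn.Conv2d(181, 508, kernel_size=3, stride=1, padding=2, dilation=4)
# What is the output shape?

Input shape: (18, 181, 173, 87)
Output shape: (18, 508, 169, 83)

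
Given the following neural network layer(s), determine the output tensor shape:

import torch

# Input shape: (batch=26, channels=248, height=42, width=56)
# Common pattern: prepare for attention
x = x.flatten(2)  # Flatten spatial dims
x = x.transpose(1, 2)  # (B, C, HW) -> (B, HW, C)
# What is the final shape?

Input shape: (26, 248, 42, 56)
  -> after flatten(2): (26, 248, 2352)
Output shape: (26, 2352, 248)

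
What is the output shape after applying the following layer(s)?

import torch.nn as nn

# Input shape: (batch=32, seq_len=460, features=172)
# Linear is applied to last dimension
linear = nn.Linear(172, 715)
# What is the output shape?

Input shape: (32, 460, 172)
Output shape: (32, 460, 715)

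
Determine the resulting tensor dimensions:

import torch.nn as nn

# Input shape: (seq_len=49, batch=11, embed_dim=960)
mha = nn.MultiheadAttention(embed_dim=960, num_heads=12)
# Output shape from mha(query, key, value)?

Input shape: (49, 11, 960)
Output shape: (49, 11, 960)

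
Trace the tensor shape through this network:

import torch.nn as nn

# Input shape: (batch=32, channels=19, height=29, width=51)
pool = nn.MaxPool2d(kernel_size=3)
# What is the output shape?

Input shape: (32, 19, 29, 51)
Output shape: (32, 19, 9, 17)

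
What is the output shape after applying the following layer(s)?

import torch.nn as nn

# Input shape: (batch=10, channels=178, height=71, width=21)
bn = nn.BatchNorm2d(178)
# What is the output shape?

Input shape: (10, 178, 71, 21)
Output shape: (10, 178, 71, 21)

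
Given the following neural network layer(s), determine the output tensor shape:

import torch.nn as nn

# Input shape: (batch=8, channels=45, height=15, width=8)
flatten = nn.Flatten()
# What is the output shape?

Input shape: (8, 45, 15, 8)
Output shape: (8, 5400)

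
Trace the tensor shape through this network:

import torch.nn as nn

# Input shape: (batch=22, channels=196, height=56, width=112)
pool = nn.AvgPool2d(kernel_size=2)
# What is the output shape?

Input shape: (22, 196, 56, 112)
Output shape: (22, 196, 28, 56)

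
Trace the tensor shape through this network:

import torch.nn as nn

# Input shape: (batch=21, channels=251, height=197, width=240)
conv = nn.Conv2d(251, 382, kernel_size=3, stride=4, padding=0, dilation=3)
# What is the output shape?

Input shape: (21, 251, 197, 240)
Output shape: (21, 382, 48, 59)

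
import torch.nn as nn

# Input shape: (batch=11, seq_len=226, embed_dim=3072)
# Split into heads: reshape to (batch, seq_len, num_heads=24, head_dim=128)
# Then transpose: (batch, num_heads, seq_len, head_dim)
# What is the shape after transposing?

Input shape: (11, 226, 3072)
  -> after reshape: (11, 226, 24, 128)
Output shape: (11, 24, 226, 128)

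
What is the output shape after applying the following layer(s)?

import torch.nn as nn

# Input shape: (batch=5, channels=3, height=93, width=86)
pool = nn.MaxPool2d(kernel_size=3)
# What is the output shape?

Input shape: (5, 3, 93, 86)
Output shape: (5, 3, 31, 28)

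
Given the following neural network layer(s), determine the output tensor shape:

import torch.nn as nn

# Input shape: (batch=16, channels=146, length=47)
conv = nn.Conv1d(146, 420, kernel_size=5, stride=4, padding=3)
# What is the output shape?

Input shape: (16, 146, 47)
Output shape: (16, 420, 13)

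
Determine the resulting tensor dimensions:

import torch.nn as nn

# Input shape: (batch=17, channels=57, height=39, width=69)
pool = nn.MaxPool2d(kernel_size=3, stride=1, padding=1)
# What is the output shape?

Input shape: (17, 57, 39, 69)
Output shape: (17, 57, 39, 69)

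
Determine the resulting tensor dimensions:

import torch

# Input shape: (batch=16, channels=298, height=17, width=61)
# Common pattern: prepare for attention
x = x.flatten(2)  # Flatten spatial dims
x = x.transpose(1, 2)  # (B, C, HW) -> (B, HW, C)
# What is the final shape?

Input shape: (16, 298, 17, 61)
  -> after flatten(2): (16, 298, 1037)
Output shape: (16, 1037, 298)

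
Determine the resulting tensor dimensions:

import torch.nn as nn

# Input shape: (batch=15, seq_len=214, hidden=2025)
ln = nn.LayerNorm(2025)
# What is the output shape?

Input shape: (15, 214, 2025)
Output shape: (15, 214, 2025)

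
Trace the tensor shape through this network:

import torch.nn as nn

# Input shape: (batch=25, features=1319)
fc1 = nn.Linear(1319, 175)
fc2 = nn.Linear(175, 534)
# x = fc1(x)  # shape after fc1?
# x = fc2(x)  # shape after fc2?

Input shape: (25, 1319)
  -> after fc1: (25, 175)
Output shape: (25, 534)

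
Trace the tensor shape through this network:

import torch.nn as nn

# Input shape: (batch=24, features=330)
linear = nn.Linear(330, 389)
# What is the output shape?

Input shape: (24, 330)
Output shape: (24, 389)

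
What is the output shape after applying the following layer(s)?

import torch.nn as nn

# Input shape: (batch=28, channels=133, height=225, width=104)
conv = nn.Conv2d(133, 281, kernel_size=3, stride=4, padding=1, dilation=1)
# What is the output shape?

Input shape: (28, 133, 225, 104)
Output shape: (28, 281, 57, 26)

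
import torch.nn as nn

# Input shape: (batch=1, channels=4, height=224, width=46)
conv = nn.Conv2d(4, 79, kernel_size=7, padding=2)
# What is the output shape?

Input shape: (1, 4, 224, 46)
Output shape: (1, 79, 222, 44)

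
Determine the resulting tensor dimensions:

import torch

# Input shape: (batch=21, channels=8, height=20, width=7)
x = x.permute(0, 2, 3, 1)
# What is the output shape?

Input shape: (21, 8, 20, 7)
Output shape: (21, 20, 7, 8)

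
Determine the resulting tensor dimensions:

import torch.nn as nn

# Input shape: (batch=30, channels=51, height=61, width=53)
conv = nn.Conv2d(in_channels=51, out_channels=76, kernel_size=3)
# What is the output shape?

Input shape: (30, 51, 61, 53)
Output shape: (30, 76, 59, 51)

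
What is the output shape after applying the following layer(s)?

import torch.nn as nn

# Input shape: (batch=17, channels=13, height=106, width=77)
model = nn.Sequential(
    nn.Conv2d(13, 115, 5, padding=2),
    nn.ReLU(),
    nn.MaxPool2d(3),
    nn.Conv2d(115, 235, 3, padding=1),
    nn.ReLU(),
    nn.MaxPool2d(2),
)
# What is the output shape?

Input shape: (17, 13, 106, 77)
  -> after first Conv2d: (17, 115, 106, 77)
  -> after first MaxPool2d: (17, 115, 35, 25)
  -> after second Conv2d: (17, 235, 35, 25)
Output shape: (17, 235, 17, 12)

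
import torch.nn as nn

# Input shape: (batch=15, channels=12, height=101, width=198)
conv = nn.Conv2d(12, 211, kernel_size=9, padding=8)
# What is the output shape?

Input shape: (15, 12, 101, 198)
Output shape: (15, 211, 109, 206)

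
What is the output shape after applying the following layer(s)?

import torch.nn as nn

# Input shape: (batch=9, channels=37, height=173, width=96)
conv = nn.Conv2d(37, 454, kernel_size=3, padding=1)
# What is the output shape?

Input shape: (9, 37, 173, 96)
Output shape: (9, 454, 173, 96)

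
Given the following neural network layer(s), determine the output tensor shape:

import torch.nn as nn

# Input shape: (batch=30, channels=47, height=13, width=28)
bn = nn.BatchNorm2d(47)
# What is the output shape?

Input shape: (30, 47, 13, 28)
Output shape: (30, 47, 13, 28)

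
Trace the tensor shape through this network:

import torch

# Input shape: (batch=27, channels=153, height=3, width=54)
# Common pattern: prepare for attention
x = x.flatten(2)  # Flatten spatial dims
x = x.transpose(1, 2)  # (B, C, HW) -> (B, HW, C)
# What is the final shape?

Input shape: (27, 153, 3, 54)
  -> after flatten(2): (27, 153, 162)
Output shape: (27, 162, 153)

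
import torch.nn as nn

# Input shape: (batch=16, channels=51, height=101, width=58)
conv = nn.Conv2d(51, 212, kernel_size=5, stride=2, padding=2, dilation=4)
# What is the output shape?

Input shape: (16, 51, 101, 58)
Output shape: (16, 212, 45, 23)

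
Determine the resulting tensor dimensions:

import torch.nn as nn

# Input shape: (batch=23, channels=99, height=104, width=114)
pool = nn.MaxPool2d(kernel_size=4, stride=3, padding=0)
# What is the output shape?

Input shape: (23, 99, 104, 114)
Output shape: (23, 99, 34, 37)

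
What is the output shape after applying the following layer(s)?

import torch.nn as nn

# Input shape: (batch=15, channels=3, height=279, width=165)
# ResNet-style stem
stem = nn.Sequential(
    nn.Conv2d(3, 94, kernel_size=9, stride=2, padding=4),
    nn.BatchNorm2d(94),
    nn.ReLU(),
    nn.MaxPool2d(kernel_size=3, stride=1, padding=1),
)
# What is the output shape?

Input shape: (15, 3, 279, 165)
  -> after Conv2d 9x9 stride=2: (15, 94, 140, 83)
Output shape: (15, 94, 140, 83)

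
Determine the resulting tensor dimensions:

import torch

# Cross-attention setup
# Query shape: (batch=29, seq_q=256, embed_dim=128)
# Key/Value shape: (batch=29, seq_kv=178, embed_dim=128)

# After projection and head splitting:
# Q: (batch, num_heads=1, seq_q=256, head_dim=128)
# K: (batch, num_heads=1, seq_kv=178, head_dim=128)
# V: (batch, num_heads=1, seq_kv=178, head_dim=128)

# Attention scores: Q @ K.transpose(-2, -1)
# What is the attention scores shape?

Input shape: (29, 256, 128)
Output shape: (29, 1, 256, 178)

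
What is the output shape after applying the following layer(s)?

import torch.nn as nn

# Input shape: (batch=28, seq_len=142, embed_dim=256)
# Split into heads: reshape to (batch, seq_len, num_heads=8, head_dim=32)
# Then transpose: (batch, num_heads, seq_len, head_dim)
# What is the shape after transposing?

Input shape: (28, 142, 256)
  -> after reshape: (28, 142, 8, 32)
Output shape: (28, 8, 142, 32)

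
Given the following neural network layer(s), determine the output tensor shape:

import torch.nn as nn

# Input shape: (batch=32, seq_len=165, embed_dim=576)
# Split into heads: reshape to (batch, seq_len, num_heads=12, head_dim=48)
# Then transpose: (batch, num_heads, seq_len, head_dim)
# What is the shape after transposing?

Input shape: (32, 165, 576)
  -> after reshape: (32, 165, 12, 48)
Output shape: (32, 12, 165, 48)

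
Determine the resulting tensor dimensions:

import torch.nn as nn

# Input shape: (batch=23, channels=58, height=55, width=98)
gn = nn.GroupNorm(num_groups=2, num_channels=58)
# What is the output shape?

Input shape: (23, 58, 55, 98)
Output shape: (23, 58, 55, 98)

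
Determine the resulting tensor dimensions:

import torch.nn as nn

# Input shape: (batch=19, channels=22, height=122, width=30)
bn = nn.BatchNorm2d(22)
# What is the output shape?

Input shape: (19, 22, 122, 30)
Output shape: (19, 22, 122, 30)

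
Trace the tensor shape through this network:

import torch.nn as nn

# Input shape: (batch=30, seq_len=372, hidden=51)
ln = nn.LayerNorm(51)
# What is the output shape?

Input shape: (30, 372, 51)
Output shape: (30, 372, 51)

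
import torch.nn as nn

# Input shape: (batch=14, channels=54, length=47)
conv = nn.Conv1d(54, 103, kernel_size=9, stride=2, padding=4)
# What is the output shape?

Input shape: (14, 54, 47)
Output shape: (14, 103, 24)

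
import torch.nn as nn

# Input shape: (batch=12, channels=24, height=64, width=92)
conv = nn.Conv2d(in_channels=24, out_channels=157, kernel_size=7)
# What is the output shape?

Input shape: (12, 24, 64, 92)
Output shape: (12, 157, 58, 86)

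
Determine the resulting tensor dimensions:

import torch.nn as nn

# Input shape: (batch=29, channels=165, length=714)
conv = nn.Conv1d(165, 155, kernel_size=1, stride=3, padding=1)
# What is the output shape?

Input shape: (29, 165, 714)
Output shape: (29, 155, 239)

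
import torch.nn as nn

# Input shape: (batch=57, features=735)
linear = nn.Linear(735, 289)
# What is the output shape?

Input shape: (57, 735)
Output shape: (57, 289)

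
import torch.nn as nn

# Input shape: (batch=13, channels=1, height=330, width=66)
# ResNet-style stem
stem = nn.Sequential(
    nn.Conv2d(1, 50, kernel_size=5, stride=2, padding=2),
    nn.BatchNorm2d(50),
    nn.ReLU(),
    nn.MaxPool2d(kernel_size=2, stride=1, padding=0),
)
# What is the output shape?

Input shape: (13, 1, 330, 66)
  -> after Conv2d 5x5 stride=2: (13, 50, 165, 33)
Output shape: (13, 50, 164, 32)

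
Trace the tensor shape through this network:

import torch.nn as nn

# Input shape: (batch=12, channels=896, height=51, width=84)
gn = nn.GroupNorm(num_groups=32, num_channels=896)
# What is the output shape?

Input shape: (12, 896, 51, 84)
Output shape: (12, 896, 51, 84)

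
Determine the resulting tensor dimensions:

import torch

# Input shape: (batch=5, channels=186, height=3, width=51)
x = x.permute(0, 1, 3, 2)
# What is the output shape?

Input shape: (5, 186, 3, 51)
Output shape: (5, 186, 51, 3)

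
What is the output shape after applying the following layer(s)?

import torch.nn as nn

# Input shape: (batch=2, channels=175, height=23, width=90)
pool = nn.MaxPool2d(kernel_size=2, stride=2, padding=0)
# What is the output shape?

Input shape: (2, 175, 23, 90)
Output shape: (2, 175, 11, 45)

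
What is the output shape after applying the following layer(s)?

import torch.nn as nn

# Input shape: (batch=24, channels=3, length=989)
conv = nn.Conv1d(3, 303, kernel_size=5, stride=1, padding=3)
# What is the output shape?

Input shape: (24, 3, 989)
Output shape: (24, 303, 991)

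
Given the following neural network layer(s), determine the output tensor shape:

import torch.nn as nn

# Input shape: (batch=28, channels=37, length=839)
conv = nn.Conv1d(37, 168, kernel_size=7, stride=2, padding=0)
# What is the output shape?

Input shape: (28, 37, 839)
Output shape: (28, 168, 417)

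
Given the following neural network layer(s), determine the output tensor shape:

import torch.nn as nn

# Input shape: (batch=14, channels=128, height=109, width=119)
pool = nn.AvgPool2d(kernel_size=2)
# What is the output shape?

Input shape: (14, 128, 109, 119)
Output shape: (14, 128, 54, 59)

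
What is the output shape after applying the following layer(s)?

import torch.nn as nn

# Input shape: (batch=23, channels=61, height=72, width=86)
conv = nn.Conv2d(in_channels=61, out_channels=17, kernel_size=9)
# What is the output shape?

Input shape: (23, 61, 72, 86)
Output shape: (23, 17, 64, 78)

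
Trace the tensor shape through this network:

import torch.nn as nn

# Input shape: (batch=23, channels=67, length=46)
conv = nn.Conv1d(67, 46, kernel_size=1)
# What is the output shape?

Input shape: (23, 67, 46)
Output shape: (23, 46, 46)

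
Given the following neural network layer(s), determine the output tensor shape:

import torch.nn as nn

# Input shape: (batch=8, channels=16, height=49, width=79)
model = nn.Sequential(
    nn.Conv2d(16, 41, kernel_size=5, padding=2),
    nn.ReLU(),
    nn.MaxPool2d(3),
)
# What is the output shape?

Input shape: (8, 16, 49, 79)
  -> after Conv2d: (8, 41, 49, 79)
  -> after ReLU: (8, 41, 49, 79)
Output shape: (8, 41, 16, 26)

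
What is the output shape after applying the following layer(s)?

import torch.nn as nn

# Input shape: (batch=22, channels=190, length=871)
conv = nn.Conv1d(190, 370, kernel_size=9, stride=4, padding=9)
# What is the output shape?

Input shape: (22, 190, 871)
Output shape: (22, 370, 221)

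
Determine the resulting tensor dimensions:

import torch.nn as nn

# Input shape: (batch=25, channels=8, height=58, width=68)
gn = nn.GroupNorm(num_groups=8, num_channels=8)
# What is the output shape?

Input shape: (25, 8, 58, 68)
Output shape: (25, 8, 58, 68)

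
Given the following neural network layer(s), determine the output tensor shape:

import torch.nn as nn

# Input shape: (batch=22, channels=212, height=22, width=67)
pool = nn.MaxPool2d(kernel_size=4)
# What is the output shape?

Input shape: (22, 212, 22, 67)
Output shape: (22, 212, 5, 16)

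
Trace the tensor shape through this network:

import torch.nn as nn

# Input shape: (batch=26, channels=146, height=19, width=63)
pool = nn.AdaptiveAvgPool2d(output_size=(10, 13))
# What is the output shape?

Input shape: (26, 146, 19, 63)
Output shape: (26, 146, 10, 13)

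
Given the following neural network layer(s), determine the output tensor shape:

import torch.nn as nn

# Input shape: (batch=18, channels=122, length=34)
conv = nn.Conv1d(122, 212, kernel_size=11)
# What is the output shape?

Input shape: (18, 122, 34)
Output shape: (18, 212, 24)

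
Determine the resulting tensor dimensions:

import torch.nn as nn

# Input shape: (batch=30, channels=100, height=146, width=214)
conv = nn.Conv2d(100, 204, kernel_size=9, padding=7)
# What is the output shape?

Input shape: (30, 100, 146, 214)
Output shape: (30, 204, 152, 220)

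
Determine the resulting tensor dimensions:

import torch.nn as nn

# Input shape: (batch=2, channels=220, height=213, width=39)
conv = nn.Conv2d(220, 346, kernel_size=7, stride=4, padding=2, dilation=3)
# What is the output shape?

Input shape: (2, 220, 213, 39)
Output shape: (2, 346, 50, 7)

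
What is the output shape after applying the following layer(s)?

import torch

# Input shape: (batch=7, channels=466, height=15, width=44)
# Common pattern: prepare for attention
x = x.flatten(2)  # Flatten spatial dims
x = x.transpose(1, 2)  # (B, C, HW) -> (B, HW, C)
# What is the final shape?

Input shape: (7, 466, 15, 44)
  -> after flatten(2): (7, 466, 660)
Output shape: (7, 660, 466)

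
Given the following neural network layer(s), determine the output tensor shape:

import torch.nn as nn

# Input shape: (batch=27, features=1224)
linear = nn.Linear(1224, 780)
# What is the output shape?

Input shape: (27, 1224)
Output shape: (27, 780)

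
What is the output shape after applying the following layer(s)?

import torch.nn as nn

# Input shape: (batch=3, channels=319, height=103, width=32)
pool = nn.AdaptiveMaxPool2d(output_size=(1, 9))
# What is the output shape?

Input shape: (3, 319, 103, 32)
Output shape: (3, 319, 1, 9)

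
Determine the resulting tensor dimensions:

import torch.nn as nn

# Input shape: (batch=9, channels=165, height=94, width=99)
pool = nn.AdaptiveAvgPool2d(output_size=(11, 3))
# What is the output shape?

Input shape: (9, 165, 94, 99)
Output shape: (9, 165, 11, 3)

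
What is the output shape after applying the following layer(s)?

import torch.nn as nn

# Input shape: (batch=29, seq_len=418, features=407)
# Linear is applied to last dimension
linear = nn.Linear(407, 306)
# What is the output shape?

Input shape: (29, 418, 407)
Output shape: (29, 418, 306)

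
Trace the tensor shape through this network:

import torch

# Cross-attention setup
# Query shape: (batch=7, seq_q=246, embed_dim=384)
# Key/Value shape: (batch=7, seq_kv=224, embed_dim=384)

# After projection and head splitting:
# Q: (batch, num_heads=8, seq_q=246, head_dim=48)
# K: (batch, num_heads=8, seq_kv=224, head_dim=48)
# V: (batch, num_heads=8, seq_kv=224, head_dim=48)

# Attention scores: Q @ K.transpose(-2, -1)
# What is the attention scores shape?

Input shape: (7, 246, 384)
Output shape: (7, 8, 246, 224)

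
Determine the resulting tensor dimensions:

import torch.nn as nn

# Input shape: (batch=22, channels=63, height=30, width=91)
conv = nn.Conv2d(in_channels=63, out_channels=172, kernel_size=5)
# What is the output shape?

Input shape: (22, 63, 30, 91)
Output shape: (22, 172, 26, 87)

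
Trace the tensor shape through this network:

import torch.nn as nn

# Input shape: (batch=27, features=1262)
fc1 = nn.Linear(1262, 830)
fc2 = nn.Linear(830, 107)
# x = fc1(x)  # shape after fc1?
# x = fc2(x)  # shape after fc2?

Input shape: (27, 1262)
  -> after fc1: (27, 830)
Output shape: (27, 107)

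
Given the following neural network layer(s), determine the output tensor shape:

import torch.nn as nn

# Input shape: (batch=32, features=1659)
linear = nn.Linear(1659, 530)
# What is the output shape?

Input shape: (32, 1659)
Output shape: (32, 530)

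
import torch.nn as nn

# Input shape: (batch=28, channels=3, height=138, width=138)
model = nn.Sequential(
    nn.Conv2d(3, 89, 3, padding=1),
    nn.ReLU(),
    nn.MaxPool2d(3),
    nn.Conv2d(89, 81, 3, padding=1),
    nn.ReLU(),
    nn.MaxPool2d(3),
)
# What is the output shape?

Input shape: (28, 3, 138, 138)
  -> after first Conv2d: (28, 89, 138, 138)
  -> after first MaxPool2d: (28, 89, 46, 46)
  -> after second Conv2d: (28, 81, 46, 46)
Output shape: (28, 81, 15, 15)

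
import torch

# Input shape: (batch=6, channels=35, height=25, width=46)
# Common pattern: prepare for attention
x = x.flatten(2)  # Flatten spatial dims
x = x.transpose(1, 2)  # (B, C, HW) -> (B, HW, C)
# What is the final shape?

Input shape: (6, 35, 25, 46)
  -> after flatten(2): (6, 35, 1150)
Output shape: (6, 1150, 35)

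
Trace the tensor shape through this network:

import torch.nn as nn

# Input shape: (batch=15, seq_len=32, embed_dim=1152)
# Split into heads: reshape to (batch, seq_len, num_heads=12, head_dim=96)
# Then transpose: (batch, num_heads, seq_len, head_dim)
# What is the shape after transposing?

Input shape: (15, 32, 1152)
  -> after reshape: (15, 32, 12, 96)
Output shape: (15, 12, 32, 96)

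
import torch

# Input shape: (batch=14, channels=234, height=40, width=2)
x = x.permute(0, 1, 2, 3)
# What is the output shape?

Input shape: (14, 234, 40, 2)
Output shape: (14, 234, 40, 2)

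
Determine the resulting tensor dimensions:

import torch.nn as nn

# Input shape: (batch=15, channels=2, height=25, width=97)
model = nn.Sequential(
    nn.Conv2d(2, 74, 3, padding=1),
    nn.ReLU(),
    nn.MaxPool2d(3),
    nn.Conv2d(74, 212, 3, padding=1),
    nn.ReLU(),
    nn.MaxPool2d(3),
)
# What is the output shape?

Input shape: (15, 2, 25, 97)
  -> after first Conv2d: (15, 74, 25, 97)
  -> after first MaxPool2d: (15, 74, 8, 32)
  -> after second Conv2d: (15, 212, 8, 32)
Output shape: (15, 212, 2, 10)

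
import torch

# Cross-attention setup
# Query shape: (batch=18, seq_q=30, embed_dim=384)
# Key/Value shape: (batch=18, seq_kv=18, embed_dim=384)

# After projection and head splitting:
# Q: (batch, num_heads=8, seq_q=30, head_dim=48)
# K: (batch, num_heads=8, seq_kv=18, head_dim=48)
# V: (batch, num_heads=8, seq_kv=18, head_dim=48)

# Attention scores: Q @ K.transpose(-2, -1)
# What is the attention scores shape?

Input shape: (18, 30, 384)
Output shape: (18, 8, 30, 18)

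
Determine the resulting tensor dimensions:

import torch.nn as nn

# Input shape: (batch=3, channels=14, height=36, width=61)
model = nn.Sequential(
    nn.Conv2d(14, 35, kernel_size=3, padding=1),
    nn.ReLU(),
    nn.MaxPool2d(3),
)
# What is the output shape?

Input shape: (3, 14, 36, 61)
  -> after Conv2d: (3, 35, 36, 61)
  -> after ReLU: (3, 35, 36, 61)
Output shape: (3, 35, 12, 20)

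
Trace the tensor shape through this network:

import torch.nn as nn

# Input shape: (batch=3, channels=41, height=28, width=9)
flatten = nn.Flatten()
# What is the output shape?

Input shape: (3, 41, 28, 9)
Output shape: (3, 10332)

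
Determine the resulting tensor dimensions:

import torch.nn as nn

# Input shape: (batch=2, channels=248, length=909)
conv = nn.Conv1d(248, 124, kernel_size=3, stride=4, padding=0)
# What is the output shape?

Input shape: (2, 248, 909)
Output shape: (2, 124, 227)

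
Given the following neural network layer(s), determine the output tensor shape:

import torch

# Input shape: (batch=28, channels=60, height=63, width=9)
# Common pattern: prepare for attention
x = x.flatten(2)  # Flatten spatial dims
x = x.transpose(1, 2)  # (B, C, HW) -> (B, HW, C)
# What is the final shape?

Input shape: (28, 60, 63, 9)
  -> after flatten(2): (28, 60, 567)
Output shape: (28, 567, 60)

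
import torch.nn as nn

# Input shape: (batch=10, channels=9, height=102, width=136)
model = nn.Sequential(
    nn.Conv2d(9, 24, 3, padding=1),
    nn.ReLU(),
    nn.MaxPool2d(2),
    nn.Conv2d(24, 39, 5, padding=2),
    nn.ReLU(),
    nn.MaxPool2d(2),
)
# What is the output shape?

Input shape: (10, 9, 102, 136)
  -> after first Conv2d: (10, 24, 102, 136)
  -> after first MaxPool2d: (10, 24, 51, 68)
  -> after second Conv2d: (10, 39, 51, 68)
Output shape: (10, 39, 25, 34)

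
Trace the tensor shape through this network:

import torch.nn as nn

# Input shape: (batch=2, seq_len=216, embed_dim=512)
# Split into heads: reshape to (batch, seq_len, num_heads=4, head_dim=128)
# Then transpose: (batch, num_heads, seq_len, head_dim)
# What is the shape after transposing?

Input shape: (2, 216, 512)
  -> after reshape: (2, 216, 4, 128)
Output shape: (2, 4, 216, 128)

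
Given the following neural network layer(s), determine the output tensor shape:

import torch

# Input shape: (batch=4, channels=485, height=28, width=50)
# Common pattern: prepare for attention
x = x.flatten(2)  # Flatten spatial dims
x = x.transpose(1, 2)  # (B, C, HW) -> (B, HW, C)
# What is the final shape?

Input shape: (4, 485, 28, 50)
  -> after flatten(2): (4, 485, 1400)
Output shape: (4, 1400, 485)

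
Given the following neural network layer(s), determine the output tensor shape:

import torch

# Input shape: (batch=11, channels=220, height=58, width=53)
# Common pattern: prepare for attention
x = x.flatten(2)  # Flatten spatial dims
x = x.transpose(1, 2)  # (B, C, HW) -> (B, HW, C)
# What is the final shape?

Input shape: (11, 220, 58, 53)
  -> after flatten(2): (11, 220, 3074)
Output shape: (11, 3074, 220)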